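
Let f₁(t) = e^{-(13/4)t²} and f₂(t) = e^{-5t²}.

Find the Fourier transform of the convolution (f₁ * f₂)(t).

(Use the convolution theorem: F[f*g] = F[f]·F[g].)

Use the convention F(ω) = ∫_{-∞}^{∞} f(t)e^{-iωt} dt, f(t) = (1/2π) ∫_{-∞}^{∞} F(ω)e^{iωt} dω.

F[f₁*f₂](ω) = \frac{2 \sqrt{65} \pi e^{- \frac{33 \omega^{2}}{260}}}{65}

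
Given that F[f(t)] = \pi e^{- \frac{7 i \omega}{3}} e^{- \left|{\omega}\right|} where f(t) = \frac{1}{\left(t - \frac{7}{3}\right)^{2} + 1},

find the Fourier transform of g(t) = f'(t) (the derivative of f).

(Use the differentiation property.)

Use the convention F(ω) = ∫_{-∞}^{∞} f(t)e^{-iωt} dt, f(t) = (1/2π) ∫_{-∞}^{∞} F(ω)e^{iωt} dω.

F[g](ω) = i \pi \omega e^{- \frac{7 i \omega}{3} - \left|{\omega}\right|}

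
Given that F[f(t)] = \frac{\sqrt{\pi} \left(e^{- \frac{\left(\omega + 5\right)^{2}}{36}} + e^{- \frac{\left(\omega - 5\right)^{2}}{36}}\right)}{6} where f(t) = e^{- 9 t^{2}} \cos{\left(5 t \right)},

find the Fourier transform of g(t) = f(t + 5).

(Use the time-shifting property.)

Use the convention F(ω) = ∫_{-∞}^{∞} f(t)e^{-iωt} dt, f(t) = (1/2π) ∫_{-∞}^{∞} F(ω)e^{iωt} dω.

F[g](ω) = \frac{\sqrt{\pi} \left(e^{\frac{5 \omega}{9}} + 1\right) e^{- \frac{\omega^{2}}{36} - \frac{5 \omega}{18} + 5 i \omega - \frac{25}{36}}}{6}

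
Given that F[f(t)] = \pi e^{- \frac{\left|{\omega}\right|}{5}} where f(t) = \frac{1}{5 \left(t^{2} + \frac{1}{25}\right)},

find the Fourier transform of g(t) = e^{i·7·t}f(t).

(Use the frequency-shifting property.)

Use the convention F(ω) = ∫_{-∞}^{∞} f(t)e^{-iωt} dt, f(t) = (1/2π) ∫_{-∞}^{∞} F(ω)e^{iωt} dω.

F[g](ω) = \pi e^{- \frac{\left|{\omega - 7}\right|}{5}}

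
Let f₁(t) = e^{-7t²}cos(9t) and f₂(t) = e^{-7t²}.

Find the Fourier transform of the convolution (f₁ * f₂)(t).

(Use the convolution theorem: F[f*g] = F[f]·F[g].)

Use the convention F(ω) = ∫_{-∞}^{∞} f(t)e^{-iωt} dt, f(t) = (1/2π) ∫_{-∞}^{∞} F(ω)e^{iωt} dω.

F[f₁*f₂](ω) = \frac{\pi \left(e^{\frac{9 \omega}{7}} + 1\right) e^{- \frac{\omega^{2}}{14} - \frac{9 \omega}{14} - \frac{81}{28}}}{14}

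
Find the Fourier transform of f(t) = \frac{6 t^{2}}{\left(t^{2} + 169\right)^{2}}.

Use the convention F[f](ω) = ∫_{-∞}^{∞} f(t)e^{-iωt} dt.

F(ω) = \frac{3 \pi \left(1 - 13 \left|{\omega}\right|\right) e^{- 13 \left|{\omega}\right|}}{13}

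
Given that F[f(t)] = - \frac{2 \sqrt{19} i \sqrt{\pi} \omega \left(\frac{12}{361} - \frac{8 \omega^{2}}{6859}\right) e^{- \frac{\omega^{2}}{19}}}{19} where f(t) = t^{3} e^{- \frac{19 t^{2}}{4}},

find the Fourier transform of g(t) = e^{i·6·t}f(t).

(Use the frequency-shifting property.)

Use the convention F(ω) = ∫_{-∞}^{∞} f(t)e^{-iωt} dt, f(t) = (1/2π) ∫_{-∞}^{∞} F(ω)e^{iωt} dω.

F[g](ω) = \frac{8 \sqrt{19} i \sqrt{\pi} \left(\omega - 6\right) \left(2 \left(\omega - 6\right)^{2} - 57\right) e^{- \frac{\left(\omega - 6\right)^{2}}{19}}}{130321}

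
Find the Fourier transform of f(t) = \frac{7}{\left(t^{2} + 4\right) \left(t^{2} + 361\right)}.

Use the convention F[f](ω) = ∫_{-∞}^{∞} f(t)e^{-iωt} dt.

F(ω) = \frac{\pi \left(19 e^{17 \left|{\omega}\right|} - 2\right) e^{- 19 \left|{\omega}\right|}}{1938}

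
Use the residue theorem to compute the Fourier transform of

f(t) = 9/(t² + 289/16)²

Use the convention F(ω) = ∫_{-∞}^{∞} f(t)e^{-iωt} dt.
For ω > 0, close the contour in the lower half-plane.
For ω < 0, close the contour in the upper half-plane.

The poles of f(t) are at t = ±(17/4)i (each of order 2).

Let g(z) = f(z)e^{-iωz}; for large |z| the factor e^{-iωz} decays in the lower half-plane when ω > 0 and in the upper half-plane when ω < 0.

Case ω > 0 (lower half-plane, clockwise contour ⇒ F(ω) = -2πi·ΣRes):
  Res_{z = - \frac{17 i}{4}} g(z) = \frac{36 i \left(17 \omega + 4\right) e^{- \frac{17 \omega}{4}}}{4913} (pole of order 2)
  F(ω) = -2πi·ΣRes = \frac{72 \pi \left(17 \omega + 4\right) e^{- \frac{17 \omega}{4}}}{4913}

Case ω < 0 (upper half-plane, counterclockwise contour ⇒ F(ω) = +2πi·ΣRes):
  Res_{z = \frac{17 i}{4}} g(z) = \frac{36 i \left(17 \omega - 4\right) e^{\frac{17 \omega}{4}}}{4913} (pole of order 2)
  F(ω) = 2πi·ΣRes = \frac{72 \pi \left(4 - 17 \omega\right) e^{\frac{17 \omega}{4}}}{4913}

Both cases combine into a single formula in |ω|:

F(ω) = \frac{72 \pi \left(17 \left|{\omega}\right| + 4\right) e^{- \frac{17 \left|{\omega}\right|}{4}}}{4913}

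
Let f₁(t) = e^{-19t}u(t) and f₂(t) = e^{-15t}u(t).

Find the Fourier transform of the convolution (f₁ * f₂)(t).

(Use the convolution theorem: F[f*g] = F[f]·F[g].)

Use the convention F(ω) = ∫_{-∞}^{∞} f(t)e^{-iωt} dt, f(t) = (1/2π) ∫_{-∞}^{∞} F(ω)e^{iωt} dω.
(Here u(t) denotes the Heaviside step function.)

F[f₁*f₂](ω) = \frac{1}{\left(i \omega + 15\right) \left(i \omega + 19\right)}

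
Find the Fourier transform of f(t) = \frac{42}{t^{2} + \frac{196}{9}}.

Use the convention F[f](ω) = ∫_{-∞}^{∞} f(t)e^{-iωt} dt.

F(ω) = 9 \pi e^{- \frac{14 \left|{\omega}\right|}{3}}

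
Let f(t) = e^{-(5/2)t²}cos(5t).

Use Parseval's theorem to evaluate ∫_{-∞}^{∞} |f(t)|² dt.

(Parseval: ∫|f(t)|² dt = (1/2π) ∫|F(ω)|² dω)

∫|f(t)|² dt = \frac{\sqrt{5} \sqrt{\pi} \left(1 + e^{5}\right)}{10 e^{5}}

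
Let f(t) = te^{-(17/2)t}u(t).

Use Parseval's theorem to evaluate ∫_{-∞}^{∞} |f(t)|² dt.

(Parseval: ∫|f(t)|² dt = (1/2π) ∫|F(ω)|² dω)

∫|f(t)|² dt = \frac{2}{4913}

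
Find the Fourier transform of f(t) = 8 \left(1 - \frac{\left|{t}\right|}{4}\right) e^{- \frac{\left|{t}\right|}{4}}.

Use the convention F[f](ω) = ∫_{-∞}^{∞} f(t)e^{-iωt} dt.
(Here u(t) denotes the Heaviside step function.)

F(ω) = \frac{2048 \omega^{2}}{\left(16 \omega^{2} + 1\right)^{2}}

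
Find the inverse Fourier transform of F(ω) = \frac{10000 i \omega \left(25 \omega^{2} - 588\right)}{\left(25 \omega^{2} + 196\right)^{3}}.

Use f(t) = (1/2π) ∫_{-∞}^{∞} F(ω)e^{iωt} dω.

f(t) = 4 t e^{- \frac{14 \left|{t}\right|}{5}} \left|{t}\right|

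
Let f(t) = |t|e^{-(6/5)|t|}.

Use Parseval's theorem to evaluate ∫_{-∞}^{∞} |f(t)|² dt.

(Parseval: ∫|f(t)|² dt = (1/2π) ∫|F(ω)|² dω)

∫|f(t)|² dt = \frac{125}{432}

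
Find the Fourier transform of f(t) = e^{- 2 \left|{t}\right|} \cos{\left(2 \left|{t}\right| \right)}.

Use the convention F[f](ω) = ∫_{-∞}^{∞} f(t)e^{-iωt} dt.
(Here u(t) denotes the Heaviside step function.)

F(ω) = \frac{4 \left(\omega^{2} + 8\right)}{\omega^{4} + 64}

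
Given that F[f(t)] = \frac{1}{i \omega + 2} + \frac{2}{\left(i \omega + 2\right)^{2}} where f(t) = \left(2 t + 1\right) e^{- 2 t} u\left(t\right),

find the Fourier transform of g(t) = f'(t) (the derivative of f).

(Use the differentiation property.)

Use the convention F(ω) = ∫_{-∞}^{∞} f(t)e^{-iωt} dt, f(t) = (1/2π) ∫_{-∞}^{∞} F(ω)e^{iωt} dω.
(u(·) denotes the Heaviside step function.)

F[g](ω) = \frac{\omega \left(\omega - 4 i\right)}{\omega^{2} - 4 i \omega - 4}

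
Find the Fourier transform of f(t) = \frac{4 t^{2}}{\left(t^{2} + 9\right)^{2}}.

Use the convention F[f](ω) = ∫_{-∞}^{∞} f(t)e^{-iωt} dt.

F(ω) = \frac{2 \pi \left(1 - 3 \left|{\omega}\right|\right) e^{- 3 \left|{\omega}\right|}}{3}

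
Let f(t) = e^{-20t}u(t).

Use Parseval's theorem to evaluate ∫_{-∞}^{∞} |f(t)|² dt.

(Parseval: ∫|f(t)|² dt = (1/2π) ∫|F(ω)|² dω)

∫|f(t)|² dt = \frac{1}{40}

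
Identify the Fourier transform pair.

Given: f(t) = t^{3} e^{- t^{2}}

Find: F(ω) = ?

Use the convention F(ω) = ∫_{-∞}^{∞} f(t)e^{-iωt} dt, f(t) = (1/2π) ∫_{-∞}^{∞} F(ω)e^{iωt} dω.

F(ω) = \frac{i \sqrt{\pi} \omega \left(\omega^{2} - 6\right) e^{- \frac{\omega^{2}}{4}}}{8}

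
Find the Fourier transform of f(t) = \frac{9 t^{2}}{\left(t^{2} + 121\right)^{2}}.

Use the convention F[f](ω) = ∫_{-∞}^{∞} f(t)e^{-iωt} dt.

F(ω) = \frac{9 \pi \left(1 - 11 \left|{\omega}\right|\right) e^{- 11 \left|{\omega}\right|}}{22}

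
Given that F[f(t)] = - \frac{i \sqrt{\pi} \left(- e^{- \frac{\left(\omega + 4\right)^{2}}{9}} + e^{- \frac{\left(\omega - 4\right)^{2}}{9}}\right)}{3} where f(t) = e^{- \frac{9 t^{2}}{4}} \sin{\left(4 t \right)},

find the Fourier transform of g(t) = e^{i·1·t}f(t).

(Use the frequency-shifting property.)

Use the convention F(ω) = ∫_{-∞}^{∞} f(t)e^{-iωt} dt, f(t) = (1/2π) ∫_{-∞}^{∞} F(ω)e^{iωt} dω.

F[g](ω) = \frac{i \sqrt{\pi} e^{- \frac{\left(\omega + 3\right)^{2}}{9}}}{3} - \frac{i \sqrt{\pi} e^{- \frac{\left(\omega - 5\right)^{2}}{9}}}{3}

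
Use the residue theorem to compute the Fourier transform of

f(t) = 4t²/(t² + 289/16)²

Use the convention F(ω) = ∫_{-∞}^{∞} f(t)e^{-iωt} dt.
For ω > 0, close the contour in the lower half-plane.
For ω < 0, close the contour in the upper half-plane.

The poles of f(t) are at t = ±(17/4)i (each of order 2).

Let g(z) = f(z)e^{-iωz}; for large |z| the factor e^{-iωz} decays in the lower half-plane when ω > 0 and in the upper half-plane when ω < 0.

Case ω > 0 (lower half-plane, clockwise contour ⇒ F(ω) = -2πi·ΣRes):
  Res_{z = - \frac{17 i}{4}} g(z) = i \left(\frac{4}{17} - \omega\right) e^{- \frac{17 \omega}{4}} (pole of order 2)
  F(ω) = -2πi·ΣRes = \frac{2 \pi \left(4 - 17 \omega\right) e^{- \frac{17 \omega}{4}}}{17}

Case ω < 0 (upper half-plane, counterclockwise contour ⇒ F(ω) = +2πi·ΣRes):
  Res_{z = \frac{17 i}{4}} g(z) = i \left(- \omega - \frac{4}{17}\right) e^{\frac{17 \omega}{4}} (pole of order 2)
  F(ω) = 2πi·ΣRes = \frac{2 \pi \left(17 \omega + 4\right) e^{\frac{17 \omega}{4}}}{17}

Both cases combine into a single formula in |ω|:

F(ω) = \frac{2 \pi \left(4 - 17 \left|{\omega}\right|\right) e^{- \frac{17 \left|{\omega}\right|}{4}}}{17}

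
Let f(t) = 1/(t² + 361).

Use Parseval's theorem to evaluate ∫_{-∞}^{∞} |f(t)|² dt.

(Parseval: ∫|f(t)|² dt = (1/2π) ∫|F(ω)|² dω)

∫|f(t)|² dt = \frac{\pi}{13718}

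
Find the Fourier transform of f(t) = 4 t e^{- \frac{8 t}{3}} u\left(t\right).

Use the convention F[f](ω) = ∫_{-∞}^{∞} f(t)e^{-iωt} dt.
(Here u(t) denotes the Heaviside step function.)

F(ω) = \frac{36}{\left(3 i \omega + 8\right)^{2}}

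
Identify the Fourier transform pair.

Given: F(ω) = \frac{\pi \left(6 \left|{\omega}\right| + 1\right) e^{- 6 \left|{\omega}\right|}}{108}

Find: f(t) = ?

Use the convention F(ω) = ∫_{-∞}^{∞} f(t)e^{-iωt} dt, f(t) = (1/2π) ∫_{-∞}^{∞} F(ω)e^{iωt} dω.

f(t) = \frac{4}{\left(t^{2} + 36\right)^{2}}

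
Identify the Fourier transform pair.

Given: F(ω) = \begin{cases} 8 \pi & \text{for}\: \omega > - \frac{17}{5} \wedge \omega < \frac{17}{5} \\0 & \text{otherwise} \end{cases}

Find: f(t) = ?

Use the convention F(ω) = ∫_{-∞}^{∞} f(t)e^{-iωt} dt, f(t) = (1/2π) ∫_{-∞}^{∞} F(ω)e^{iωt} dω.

f(t) = \frac{8 \sin{\left(\frac{17 t}{5} \right)}}{t}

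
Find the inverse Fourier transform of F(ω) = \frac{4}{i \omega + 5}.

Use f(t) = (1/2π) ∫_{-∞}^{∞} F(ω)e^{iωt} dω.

f(t) = 4 e^{- 5 t} u\left(t\right)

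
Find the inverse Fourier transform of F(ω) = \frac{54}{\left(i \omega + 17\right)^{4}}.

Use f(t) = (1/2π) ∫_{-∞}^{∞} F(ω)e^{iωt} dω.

f(t) = 9 t^{3} e^{- 17 t} u\left(t\right)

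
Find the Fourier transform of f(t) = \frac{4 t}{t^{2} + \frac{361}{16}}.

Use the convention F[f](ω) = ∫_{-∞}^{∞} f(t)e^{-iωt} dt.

F(ω) = - 4 i \pi e^{- \frac{19 \left|{\omega}\right|}{4}} \operatorname{sign}{\left(\omega \right)}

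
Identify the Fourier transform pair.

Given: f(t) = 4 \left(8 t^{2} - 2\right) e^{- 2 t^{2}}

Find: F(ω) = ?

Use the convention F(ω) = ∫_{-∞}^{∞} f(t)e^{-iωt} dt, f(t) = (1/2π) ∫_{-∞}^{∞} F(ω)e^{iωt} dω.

F(ω) = - \sqrt{2} \sqrt{\pi} \omega^{2} e^{- \frac{\omega^{2}}{8}}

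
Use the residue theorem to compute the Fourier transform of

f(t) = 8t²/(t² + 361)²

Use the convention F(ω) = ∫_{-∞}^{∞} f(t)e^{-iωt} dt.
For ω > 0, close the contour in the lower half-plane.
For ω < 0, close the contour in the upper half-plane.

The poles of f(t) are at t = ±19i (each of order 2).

Let g(z) = f(z)e^{-iωz}; for large |z| the factor e^{-iωz} decays in the lower half-plane when ω > 0 and in the upper half-plane when ω < 0.

Case ω > 0 (lower half-plane, clockwise contour ⇒ F(ω) = -2πi·ΣRes):
  Res_{z = - 19 i} g(z) = i \left(\frac{2}{19} - 2 \omega\right) e^{- 19 \omega} (pole of order 2)
  F(ω) = -2πi·ΣRes = \frac{4 \pi \left(1 - 19 \omega\right) e^{- 19 \omega}}{19}

Case ω < 0 (upper half-plane, counterclockwise contour ⇒ F(ω) = +2πi·ΣRes):
  Res_{z = 19 i} g(z) = i \left(- 2 \omega - \frac{2}{19}\right) e^{19 \omega} (pole of order 2)
  F(ω) = 2πi·ΣRes = \frac{4 \pi \left(19 \omega + 1\right) e^{19 \omega}}{19}

Both cases combine into a single formula in |ω|:

F(ω) = \frac{4 \pi \left(1 - 19 \left|{\omega}\right|\right) e^{- 19 \left|{\omega}\right|}}{19}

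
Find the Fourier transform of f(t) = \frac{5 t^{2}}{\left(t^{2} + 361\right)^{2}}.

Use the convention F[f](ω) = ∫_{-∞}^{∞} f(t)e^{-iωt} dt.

F(ω) = \frac{5 \pi \left(1 - 19 \left|{\omega}\right|\right) e^{- 19 \left|{\omega}\right|}}{38}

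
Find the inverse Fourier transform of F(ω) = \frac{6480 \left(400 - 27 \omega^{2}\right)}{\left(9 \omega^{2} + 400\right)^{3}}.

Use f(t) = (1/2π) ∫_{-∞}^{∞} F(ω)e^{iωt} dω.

f(t) = 3 t^{2} e^{- \frac{20 \left|{t}\right|}{3}}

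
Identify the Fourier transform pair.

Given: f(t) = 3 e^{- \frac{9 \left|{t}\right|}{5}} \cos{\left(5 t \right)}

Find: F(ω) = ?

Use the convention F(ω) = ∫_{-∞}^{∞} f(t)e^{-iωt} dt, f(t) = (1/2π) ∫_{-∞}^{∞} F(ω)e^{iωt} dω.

F(ω) = \frac{270 \left(25 \omega^{2} + 706\right)}{625 \omega^{4} - 27200 \omega^{2} + 498436}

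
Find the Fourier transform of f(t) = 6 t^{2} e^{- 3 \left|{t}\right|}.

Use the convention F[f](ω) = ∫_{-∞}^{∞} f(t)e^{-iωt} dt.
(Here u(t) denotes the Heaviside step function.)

F(ω) = \frac{216 \left(3 - \omega^{2}\right)}{\left(\omega^{2} + 9\right)^{3}}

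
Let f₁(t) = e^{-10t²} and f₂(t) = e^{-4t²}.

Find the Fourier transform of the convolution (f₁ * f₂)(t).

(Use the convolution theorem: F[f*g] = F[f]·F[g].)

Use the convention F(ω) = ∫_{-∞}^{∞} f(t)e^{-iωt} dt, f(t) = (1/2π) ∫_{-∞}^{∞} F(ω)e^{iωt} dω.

F[f₁*f₂](ω) = \frac{\sqrt{10} \pi e^{- \frac{7 \omega^{2}}{80}}}{20}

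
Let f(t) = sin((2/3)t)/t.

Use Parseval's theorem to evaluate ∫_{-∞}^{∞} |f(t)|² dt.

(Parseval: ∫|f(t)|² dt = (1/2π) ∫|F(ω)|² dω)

∫|f(t)|² dt = \frac{2 \pi}{3}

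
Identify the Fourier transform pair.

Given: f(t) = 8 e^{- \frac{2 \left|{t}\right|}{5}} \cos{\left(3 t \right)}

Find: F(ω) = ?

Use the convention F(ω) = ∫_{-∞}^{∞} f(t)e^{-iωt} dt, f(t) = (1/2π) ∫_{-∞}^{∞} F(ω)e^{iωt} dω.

F(ω) = \frac{160 \left(25 \omega^{2} + 229\right)}{625 \omega^{4} - 11050 \omega^{2} + 52441}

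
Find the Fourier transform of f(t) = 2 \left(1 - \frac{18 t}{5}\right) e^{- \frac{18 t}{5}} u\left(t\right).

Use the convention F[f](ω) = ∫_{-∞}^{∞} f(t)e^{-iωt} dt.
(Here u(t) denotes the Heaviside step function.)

F(ω) = \frac{50 i \omega}{- 25 \omega^{2} + 180 i \omega + 324}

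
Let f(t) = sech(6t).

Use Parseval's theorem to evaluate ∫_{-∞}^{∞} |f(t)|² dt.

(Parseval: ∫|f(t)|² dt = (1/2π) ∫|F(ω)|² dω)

∫|f(t)|² dt = \frac{1}{3}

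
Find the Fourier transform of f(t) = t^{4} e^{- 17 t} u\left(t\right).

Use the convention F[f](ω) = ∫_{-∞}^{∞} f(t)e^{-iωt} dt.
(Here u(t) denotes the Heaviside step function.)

F(ω) = \frac{24}{\left(i \omega + 17\right)^{5}}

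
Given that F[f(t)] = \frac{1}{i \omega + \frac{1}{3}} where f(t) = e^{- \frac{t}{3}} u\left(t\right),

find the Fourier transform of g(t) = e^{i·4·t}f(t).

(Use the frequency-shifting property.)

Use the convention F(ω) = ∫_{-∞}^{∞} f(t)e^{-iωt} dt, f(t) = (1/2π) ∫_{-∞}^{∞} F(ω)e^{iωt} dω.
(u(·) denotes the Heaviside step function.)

F[g](ω) = \frac{3}{3 i \left(\omega - 4\right) + 1}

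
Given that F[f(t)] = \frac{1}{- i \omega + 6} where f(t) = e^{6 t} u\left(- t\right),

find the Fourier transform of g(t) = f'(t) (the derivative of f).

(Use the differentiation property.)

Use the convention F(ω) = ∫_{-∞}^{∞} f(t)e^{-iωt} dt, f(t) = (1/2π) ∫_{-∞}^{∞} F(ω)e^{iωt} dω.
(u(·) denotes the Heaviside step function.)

F[g](ω) = - \frac{\omega}{\omega + 6 i}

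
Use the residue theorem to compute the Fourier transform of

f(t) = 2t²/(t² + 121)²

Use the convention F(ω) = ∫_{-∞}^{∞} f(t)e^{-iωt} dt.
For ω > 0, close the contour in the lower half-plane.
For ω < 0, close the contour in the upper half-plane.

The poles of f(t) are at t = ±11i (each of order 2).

Let g(z) = f(z)e^{-iωz}; for large |z| the factor e^{-iωz} decays in the lower half-plane when ω > 0 and in the upper half-plane when ω < 0.

Case ω > 0 (lower half-plane, clockwise contour ⇒ F(ω) = -2πi·ΣRes):
  Res_{z = - 11 i} g(z) = \frac{i \left(1 - 11 \omega\right) e^{- 11 \omega}}{22} (pole of order 2)
  F(ω) = -2πi·ΣRes = \frac{\pi \left(1 - 11 \omega\right) e^{- 11 \omega}}{11}

Case ω < 0 (upper half-plane, counterclockwise contour ⇒ F(ω) = +2πi·ΣRes):
  Res_{z = 11 i} g(z) = \frac{i \left(- 11 \omega - 1\right) e^{11 \omega}}{22} (pole of order 2)
  F(ω) = 2πi·ΣRes = \frac{\pi \left(11 \omega + 1\right) e^{11 \omega}}{11}

Both cases combine into a single formula in |ω|:

F(ω) = \frac{\pi \left(1 - 11 \left|{\omega}\right|\right) e^{- 11 \left|{\omega}\right|}}{11}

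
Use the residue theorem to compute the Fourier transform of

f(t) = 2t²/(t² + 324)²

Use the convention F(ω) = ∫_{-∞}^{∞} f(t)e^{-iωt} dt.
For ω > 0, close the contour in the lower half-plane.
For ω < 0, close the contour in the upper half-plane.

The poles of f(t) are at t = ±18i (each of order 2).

Let g(z) = f(z)e^{-iωz}; for large |z| the factor e^{-iωz} decays in the lower half-plane when ω > 0 and in the upper half-plane when ω < 0.

Case ω > 0 (lower half-plane, clockwise contour ⇒ F(ω) = -2πi·ΣRes):
  Res_{z = - 18 i} g(z) = \frac{i \left(1 - 18 \omega\right) e^{- 18 \omega}}{36} (pole of order 2)
  F(ω) = -2πi·ΣRes = \frac{\pi \left(1 - 18 \omega\right) e^{- 18 \omega}}{18}

Case ω < 0 (upper half-plane, counterclockwise contour ⇒ F(ω) = +2πi·ΣRes):
  Res_{z = 18 i} g(z) = \frac{i \left(- 18 \omega - 1\right) e^{18 \omega}}{36} (pole of order 2)
  F(ω) = 2πi·ΣRes = \frac{\pi \left(18 \omega + 1\right) e^{18 \omega}}{18}

Both cases combine into a single formula in |ω|:

F(ω) = \frac{\pi \left(1 - 18 \left|{\omega}\right|\right) e^{- 18 \left|{\omega}\right|}}{18}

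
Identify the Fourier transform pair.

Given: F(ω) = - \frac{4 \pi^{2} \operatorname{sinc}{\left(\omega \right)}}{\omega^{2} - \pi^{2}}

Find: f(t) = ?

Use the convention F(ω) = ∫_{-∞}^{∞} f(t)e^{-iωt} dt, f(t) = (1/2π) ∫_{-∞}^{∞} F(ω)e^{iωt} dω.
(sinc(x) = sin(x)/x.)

f(t) = 4 \left(\begin{cases} \frac{\cos{\left(\pi t \right)}}{2} + \frac{1}{2} & \text{for}\: \left|{t}\right| < 1 \\0 & \text{otherwise} \end{cases}\right)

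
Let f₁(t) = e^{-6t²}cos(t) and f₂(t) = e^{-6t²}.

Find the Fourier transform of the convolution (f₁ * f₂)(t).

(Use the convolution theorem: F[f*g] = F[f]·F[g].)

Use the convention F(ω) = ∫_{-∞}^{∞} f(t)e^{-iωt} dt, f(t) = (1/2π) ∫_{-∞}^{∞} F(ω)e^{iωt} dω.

F[f₁*f₂](ω) = \frac{\pi \left(e^{\frac{\omega}{6}} + 1\right) e^{- \frac{\omega^{2}}{12} - \frac{\omega}{12} - \frac{1}{24}}}{12}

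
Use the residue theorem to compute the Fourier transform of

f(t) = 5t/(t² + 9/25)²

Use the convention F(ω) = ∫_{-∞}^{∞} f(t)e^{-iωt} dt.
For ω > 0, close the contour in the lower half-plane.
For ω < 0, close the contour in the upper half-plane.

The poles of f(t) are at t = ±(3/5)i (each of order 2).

Let g(z) = f(z)e^{-iωz}; for large |z| the factor e^{-iωz} decays in the lower half-plane when ω > 0 and in the upper half-plane when ω < 0.

Case ω > 0 (lower half-plane, clockwise contour ⇒ F(ω) = -2πi·ΣRes):
  Res_{z = - \frac{3 i}{5}} g(z) = \frac{25 \omega e^{- \frac{3 \omega}{5}}}{12} (pole of order 2)
  F(ω) = -2πi·ΣRes = - \frac{25 i \pi \omega e^{- \frac{3 \omega}{5}}}{6}

Case ω < 0 (upper half-plane, counterclockwise contour ⇒ F(ω) = +2πi·ΣRes):
  Res_{z = \frac{3 i}{5}} g(z) = - \frac{25 \omega e^{\frac{3 \omega}{5}}}{12} (pole of order 2)
  F(ω) = 2πi·ΣRes = - \frac{25 i \pi \omega e^{\frac{3 \omega}{5}}}{6}

Both cases combine into a single formula in |ω|:

F(ω) = - \frac{25 i \pi \omega e^{- \frac{3 \left|{\omega}\right|}{5}}}{6}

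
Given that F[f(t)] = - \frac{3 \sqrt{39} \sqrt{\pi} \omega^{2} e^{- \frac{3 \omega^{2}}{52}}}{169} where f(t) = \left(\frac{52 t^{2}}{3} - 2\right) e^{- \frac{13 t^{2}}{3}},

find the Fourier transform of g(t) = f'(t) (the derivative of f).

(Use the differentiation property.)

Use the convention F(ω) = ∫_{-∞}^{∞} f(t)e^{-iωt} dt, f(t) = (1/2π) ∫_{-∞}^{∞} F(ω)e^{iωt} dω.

F[g](ω) = - \frac{3 \sqrt{39} i \sqrt{\pi} \omega^{3} e^{- \frac{3 \omega^{2}}{52}}}{169}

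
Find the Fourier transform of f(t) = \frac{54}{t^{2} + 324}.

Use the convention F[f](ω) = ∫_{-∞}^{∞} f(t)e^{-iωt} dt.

F(ω) = 3 \pi e^{- 18 \left|{\omega}\right|}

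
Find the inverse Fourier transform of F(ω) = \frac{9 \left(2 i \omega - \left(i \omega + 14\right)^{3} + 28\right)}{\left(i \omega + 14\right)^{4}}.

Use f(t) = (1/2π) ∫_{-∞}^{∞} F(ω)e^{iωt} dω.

f(t) = 9 \left(t^{2} - 1\right) e^{- 14 t} u\left(t\right)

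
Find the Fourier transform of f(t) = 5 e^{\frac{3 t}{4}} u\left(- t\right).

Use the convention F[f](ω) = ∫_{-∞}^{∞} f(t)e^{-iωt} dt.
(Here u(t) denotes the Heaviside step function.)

F(ω) = - \frac{20}{4 i \omega - 3}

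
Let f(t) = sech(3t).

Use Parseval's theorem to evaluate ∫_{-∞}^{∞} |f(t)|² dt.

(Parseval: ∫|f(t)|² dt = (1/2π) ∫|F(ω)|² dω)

∫|f(t)|² dt = \frac{2}{3}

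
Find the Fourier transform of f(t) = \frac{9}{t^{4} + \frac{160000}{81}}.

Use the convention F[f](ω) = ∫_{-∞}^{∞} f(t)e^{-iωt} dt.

F(ω) = \frac{243 \pi e^{- \frac{10 \sqrt{2} \left|{\omega}\right|}{3}} \sin{\left(\frac{10 \sqrt{2} \left|{\omega}\right|}{3} + \frac{\pi}{4} \right)}}{8000}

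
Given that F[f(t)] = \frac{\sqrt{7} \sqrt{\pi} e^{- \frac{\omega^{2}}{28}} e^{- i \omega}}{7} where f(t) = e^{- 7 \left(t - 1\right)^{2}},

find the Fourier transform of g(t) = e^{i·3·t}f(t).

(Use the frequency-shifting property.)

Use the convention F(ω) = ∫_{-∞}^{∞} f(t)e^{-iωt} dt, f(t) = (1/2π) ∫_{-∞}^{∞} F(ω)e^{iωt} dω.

F[g](ω) = \frac{\sqrt{7} \sqrt{\pi} e^{- \frac{\left(\omega - 3\right) \left(\omega - 3 + 28 i\right)}{28}}}{7}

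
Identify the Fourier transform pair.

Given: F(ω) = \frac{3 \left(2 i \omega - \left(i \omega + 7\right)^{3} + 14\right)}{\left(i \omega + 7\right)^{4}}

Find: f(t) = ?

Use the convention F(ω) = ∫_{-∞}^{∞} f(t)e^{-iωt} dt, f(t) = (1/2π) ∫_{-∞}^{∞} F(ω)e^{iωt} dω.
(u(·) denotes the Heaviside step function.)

f(t) = 3 \left(t^{2} - 1\right) e^{- 7 t} u\left(t\right)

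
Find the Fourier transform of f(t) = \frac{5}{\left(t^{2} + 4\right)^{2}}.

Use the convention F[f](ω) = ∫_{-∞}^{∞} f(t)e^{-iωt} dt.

F(ω) = \frac{5 \pi \left(2 \left|{\omega}\right| + 1\right) e^{- 2 \left|{\omega}\right|}}{16}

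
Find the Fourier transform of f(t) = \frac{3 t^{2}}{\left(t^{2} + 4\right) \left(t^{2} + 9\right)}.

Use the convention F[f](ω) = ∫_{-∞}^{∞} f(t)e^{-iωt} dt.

F(ω) = \frac{3 \pi \left(3 - 2 e^{\left|{\omega}\right|}\right) e^{- 3 \left|{\omega}\right|}}{5}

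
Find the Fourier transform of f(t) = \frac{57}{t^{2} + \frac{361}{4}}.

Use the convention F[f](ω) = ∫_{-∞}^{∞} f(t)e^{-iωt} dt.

F(ω) = 6 \pi e^{- \frac{19 \left|{\omega}\right|}{2}}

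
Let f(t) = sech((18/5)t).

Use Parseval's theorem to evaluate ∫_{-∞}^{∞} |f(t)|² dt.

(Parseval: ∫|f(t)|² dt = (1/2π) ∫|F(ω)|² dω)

∫|f(t)|² dt = \frac{5}{9}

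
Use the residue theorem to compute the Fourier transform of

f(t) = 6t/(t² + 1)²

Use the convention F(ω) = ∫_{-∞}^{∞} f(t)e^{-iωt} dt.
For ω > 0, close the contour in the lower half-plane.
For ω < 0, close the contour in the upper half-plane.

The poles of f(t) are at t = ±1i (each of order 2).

Let g(z) = f(z)e^{-iωz}; for large |z| the factor e^{-iωz} decays in the lower half-plane when ω > 0 and in the upper half-plane when ω < 0.

Case ω > 0 (lower half-plane, clockwise contour ⇒ F(ω) = -2πi·ΣRes):
  Res_{z = - i} g(z) = \frac{3 \omega e^{- \omega}}{2} (pole of order 2)
  F(ω) = -2πi·ΣRes = - 3 i \pi \omega e^{- \omega}

Case ω < 0 (upper half-plane, counterclockwise contour ⇒ F(ω) = +2πi·ΣRes):
  Res_{z = i} g(z) = - \frac{3 \omega e^{\omega}}{2} (pole of order 2)
  F(ω) = 2πi·ΣRes = - 3 i \pi \omega e^{\omega}

Both cases combine into a single formula in |ω|:

F(ω) = - 3 i \pi \omega e^{- \left|{\omega}\right|}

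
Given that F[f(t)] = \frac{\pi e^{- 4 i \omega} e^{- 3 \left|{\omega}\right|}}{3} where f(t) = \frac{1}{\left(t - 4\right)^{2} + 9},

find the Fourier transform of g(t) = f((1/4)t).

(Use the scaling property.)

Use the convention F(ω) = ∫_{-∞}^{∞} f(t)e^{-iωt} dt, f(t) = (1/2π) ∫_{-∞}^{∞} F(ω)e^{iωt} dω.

F[g](ω) = \frac{4 \pi e^{- 16 i \omega - 12 \left|{\omega}\right|}}{3}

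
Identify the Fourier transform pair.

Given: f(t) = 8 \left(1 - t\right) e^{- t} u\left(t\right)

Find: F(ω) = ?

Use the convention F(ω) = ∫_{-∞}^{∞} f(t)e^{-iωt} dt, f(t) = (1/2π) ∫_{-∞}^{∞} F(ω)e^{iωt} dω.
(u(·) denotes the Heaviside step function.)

F(ω) = \frac{8 i \omega}{- \omega^{2} + 2 i \omega + 1}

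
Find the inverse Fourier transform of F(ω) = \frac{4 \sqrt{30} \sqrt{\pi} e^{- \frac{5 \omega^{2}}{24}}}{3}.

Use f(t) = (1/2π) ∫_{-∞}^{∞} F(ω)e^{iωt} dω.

f(t) = 8 e^{- \frac{6 t^{2}}{5}}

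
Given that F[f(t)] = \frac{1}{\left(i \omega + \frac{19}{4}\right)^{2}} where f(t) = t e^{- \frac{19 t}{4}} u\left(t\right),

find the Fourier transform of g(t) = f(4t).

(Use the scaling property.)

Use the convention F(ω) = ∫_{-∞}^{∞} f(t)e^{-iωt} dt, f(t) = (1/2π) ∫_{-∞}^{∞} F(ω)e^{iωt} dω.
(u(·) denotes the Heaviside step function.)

F[g](ω) = \frac{4}{\left(i \omega + 19\right)^{2}}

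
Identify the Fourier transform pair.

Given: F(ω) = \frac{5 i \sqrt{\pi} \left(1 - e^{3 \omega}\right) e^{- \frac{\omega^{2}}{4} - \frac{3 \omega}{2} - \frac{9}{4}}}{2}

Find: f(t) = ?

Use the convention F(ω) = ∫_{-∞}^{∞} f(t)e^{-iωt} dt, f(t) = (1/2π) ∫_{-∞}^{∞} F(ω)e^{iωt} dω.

f(t) = 5 e^{- t^{2}} \sin{\left(3 t \right)}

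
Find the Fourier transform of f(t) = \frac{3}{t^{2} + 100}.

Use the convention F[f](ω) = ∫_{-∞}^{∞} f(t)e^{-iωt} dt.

F(ω) = \frac{3 \pi e^{- 10 \left|{\omega}\right|}}{10}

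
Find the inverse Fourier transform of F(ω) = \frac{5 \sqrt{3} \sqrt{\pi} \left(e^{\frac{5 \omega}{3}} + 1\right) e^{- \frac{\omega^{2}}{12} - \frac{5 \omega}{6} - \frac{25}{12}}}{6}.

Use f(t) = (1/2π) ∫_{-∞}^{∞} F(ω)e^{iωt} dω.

f(t) = 5 e^{- 3 t^{2}} \cos{\left(5 t \right)}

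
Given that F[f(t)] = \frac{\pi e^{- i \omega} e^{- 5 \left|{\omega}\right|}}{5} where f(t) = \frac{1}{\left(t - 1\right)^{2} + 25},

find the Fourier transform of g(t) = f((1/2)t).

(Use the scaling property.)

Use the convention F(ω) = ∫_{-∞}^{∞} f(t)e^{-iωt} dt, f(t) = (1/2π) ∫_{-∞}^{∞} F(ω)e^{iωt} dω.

F[g](ω) = \frac{2 \pi e^{- 2 i \omega - 10 \left|{\omega}\right|}}{5}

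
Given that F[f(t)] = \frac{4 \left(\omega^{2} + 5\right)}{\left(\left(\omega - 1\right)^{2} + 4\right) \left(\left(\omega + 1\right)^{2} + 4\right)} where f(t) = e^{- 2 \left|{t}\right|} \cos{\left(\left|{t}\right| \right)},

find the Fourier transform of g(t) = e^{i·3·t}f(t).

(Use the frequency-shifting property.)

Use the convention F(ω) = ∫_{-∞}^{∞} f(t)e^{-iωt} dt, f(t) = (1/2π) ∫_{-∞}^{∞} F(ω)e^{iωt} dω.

F[g](ω) = \frac{4 \left(\left(\omega - 3\right)^{2} + 5\right)}{\left(\left(\omega - 4\right)^{2} + 4\right) \left(\left(\omega - 2\right)^{2} + 4\right)}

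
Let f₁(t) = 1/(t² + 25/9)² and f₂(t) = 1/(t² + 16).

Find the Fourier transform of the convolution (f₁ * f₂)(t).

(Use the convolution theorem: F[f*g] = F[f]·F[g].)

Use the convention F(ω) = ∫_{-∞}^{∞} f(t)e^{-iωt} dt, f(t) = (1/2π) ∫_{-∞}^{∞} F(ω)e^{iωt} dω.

F[f₁*f₂](ω) = \frac{9 \pi^{2} \left(5 \left|{\omega}\right| + 3\right) e^{- \frac{17 \left|{\omega}\right|}{3}}}{1000}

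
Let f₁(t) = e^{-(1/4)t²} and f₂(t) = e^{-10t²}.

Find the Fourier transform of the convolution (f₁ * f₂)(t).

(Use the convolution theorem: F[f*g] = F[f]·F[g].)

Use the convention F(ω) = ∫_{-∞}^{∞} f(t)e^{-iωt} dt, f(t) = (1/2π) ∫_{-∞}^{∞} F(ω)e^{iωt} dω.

F[f₁*f₂](ω) = \frac{\sqrt{10} \pi e^{- \frac{41 \omega^{2}}{40}}}{5}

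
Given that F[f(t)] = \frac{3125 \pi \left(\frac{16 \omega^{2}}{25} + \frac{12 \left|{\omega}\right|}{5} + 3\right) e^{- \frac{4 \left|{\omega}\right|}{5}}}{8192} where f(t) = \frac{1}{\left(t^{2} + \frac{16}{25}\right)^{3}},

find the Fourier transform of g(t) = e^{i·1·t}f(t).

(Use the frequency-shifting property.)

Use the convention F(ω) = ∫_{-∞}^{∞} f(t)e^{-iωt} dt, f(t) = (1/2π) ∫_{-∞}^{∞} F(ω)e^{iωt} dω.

F[g](ω) = \frac{125 \pi \left(16 \left(\omega - 1\right)^{2} + 60 \left|{\omega - 1}\right| + 75\right) e^{- \frac{4 \left|{\omega - 1}\right|}{5}}}{8192}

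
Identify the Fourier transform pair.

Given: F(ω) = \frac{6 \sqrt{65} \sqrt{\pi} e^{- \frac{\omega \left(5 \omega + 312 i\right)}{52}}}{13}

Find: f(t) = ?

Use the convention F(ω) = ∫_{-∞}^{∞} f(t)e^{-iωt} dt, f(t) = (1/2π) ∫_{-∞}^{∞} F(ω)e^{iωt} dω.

f(t) = 6 e^{- \frac{13 \left(t - 6\right)^{2}}{5}}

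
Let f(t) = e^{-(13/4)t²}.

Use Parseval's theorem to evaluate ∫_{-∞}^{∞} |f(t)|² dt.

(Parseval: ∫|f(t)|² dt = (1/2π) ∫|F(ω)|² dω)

∫|f(t)|² dt = \frac{\sqrt{26} \sqrt{\pi}}{13}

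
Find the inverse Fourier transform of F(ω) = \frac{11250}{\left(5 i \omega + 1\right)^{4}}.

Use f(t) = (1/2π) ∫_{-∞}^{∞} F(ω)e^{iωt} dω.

f(t) = 3 t^{3} e^{- \frac{t}{5}} u\left(t\right)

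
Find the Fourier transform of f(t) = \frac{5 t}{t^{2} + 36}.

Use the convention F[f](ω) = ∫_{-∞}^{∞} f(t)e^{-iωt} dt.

F(ω) = - 5 i \pi e^{- 6 \left|{\omega}\right|} \operatorname{sign}{\left(\omega \right)}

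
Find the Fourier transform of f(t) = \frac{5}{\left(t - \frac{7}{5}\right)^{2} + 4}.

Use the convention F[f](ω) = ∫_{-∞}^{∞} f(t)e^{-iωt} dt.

F(ω) = \frac{5 \pi e^{- \frac{7 i \omega}{5} - 2 \left|{\omega}\right|}}{2}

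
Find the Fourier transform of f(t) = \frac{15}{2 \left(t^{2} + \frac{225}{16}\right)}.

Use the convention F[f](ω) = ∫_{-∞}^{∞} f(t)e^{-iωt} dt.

F(ω) = 2 \pi e^{- \frac{15 \left|{\omega}\right|}{4}}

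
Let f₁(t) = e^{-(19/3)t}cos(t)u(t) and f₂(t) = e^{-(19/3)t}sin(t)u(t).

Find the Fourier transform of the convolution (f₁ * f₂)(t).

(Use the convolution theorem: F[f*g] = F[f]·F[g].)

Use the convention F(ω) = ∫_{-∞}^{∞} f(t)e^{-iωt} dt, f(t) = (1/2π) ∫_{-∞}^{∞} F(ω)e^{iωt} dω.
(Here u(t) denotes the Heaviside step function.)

F[f₁*f₂](ω) = \frac{27 \left(3 i \omega + 19\right)}{\left(\left(3 i \omega + 19\right)^{2} + 9\right)^{2}}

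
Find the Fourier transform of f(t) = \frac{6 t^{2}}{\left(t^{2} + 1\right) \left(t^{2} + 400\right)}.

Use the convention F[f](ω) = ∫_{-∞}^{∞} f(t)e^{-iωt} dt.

F(ω) = \frac{2 \pi \left(20 - e^{19 \left|{\omega}\right|}\right) e^{- 20 \left|{\omega}\right|}}{133}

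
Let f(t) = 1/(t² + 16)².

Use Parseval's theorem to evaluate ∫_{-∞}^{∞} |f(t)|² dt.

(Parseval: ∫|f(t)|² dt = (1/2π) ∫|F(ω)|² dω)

∫|f(t)|² dt = \frac{5 \pi}{262144}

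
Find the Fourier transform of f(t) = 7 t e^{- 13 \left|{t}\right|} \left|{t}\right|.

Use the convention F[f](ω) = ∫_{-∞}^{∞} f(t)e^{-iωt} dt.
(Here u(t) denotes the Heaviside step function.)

F(ω) = \frac{28 i \omega \left(\omega^{2} - 507\right)}{\left(\omega^{2} + 169\right)^{3}}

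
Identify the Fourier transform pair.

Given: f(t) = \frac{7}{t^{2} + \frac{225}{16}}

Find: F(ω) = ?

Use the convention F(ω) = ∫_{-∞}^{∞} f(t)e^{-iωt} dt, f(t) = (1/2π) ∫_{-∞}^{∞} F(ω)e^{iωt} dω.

F(ω) = \frac{28 \pi e^{- \frac{15 \left|{\omega}\right|}{4}}}{15}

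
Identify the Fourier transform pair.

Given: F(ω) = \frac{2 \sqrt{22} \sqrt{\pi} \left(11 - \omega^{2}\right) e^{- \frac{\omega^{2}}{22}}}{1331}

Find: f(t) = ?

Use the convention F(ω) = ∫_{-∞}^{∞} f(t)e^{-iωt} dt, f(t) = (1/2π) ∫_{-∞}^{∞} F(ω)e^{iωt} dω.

f(t) = 2 t^{2} e^{- \frac{11 t^{2}}{2}}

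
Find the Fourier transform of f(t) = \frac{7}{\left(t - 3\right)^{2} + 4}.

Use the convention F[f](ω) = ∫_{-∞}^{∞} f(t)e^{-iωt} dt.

F(ω) = \frac{7 \pi e^{- 3 i \omega - 2 \left|{\omega}\right|}}{2}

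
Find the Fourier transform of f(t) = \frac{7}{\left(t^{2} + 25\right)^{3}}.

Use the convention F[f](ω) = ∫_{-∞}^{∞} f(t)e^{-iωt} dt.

F(ω) = \frac{7 \pi \left(25 \omega^{2} + 15 \left|{\omega}\right| + 3\right) e^{- 5 \left|{\omega}\right|}}{25000}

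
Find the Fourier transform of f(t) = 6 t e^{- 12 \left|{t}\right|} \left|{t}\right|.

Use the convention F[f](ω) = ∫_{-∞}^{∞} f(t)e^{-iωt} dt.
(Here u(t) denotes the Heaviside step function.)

F(ω) = \frac{24 i \omega \left(\omega^{2} - 432\right)}{\left(\omega^{2} + 144\right)^{3}}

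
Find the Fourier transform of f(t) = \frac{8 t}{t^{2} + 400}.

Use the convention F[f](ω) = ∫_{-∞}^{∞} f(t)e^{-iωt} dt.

F(ω) = - 8 i \pi e^{- 20 \left|{\omega}\right|} \operatorname{sign}{\left(\omega \right)}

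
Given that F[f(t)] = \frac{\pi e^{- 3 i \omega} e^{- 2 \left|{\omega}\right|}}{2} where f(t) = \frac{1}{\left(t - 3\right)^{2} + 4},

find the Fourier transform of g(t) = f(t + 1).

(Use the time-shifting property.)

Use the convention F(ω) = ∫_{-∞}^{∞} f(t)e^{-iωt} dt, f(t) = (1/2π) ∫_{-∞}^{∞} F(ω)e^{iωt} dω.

F[g](ω) = \frac{\pi e^{- 2 i \omega - 2 \left|{\omega}\right|}}{2}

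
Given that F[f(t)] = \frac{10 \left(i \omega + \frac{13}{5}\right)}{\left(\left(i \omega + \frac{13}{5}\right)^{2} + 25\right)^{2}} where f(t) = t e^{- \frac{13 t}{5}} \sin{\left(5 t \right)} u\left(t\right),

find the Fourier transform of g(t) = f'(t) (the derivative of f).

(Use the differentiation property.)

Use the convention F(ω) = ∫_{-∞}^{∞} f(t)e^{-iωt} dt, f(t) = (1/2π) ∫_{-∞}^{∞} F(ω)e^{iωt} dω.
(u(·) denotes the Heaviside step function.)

F[g](ω) = \frac{1250 i \omega \left(5 i \omega + 13\right)}{\left(\left(5 i \omega + 13\right)^{2} + 625\right)^{2}}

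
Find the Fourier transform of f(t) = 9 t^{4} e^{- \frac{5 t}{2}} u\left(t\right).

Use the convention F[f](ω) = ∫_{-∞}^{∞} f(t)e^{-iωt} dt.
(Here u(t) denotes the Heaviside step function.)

F(ω) = \frac{6912}{\left(2 i \omega + 5\right)^{5}}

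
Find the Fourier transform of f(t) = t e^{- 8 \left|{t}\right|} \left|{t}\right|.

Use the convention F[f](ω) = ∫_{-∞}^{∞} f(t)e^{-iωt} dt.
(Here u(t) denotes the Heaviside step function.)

F(ω) = \frac{4 i \omega \left(\omega^{2} - 192\right)}{\left(\omega^{2} + 64\right)^{3}}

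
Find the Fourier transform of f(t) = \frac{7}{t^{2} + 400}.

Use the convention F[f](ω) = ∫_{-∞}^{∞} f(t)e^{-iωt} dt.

F(ω) = \frac{7 \pi e^{- 20 \left|{\omega}\right|}}{20}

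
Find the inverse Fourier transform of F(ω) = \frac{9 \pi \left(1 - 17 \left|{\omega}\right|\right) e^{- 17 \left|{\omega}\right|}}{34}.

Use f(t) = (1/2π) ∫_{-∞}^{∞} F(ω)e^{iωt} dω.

f(t) = \frac{9 t^{2}}{\left(t^{2} + 289\right)^{2}}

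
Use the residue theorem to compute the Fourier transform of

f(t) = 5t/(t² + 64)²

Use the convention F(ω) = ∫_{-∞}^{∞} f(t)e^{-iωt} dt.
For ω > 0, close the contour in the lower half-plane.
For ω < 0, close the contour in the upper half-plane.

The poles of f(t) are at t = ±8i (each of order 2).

Let g(z) = f(z)e^{-iωz}; for large |z| the factor e^{-iωz} decays in the lower half-plane when ω > 0 and in the upper half-plane when ω < 0.

Case ω > 0 (lower half-plane, clockwise contour ⇒ F(ω) = -2πi·ΣRes):
  Res_{z = - 8 i} g(z) = \frac{5 \omega e^{- 8 \omega}}{32} (pole of order 2)
  F(ω) = -2πi·ΣRes = - \frac{5 i \pi \omega e^{- 8 \omega}}{16}

Case ω < 0 (upper half-plane, counterclockwise contour ⇒ F(ω) = +2πi·ΣRes):
  Res_{z = 8 i} g(z) = - \frac{5 \omega e^{8 \omega}}{32} (pole of order 2)
  F(ω) = 2πi·ΣRes = - \frac{5 i \pi \omega e^{8 \omega}}{16}

Both cases combine into a single formula in |ω|:

F(ω) = - \frac{5 i \pi \omega e^{- 8 \left|{\omega}\right|}}{16}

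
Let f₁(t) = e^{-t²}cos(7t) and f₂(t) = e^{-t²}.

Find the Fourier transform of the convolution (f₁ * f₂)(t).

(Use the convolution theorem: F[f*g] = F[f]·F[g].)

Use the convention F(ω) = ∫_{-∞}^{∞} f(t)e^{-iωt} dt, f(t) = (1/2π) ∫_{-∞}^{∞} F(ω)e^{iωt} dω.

F[f₁*f₂](ω) = \frac{\pi \left(e^{7 \omega} + 1\right) e^{- \frac{\omega^{2}}{2} - \frac{7 \omega}{2} - \frac{49}{4}}}{2}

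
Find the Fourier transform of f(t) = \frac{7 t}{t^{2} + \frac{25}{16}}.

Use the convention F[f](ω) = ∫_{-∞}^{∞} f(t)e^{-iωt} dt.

F(ω) = - 7 i \pi e^{- \frac{5 \left|{\omega}\right|}{4}} \operatorname{sign}{\left(\omega \right)}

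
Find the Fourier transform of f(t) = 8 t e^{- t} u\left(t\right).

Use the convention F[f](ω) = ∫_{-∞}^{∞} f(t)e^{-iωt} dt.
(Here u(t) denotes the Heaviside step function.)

F(ω) = \frac{8}{\left(i \omega + 1\right)^{2}}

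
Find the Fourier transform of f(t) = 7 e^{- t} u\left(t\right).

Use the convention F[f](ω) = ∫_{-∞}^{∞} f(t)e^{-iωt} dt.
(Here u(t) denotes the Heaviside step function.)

F(ω) = \frac{7}{i \omega + 1}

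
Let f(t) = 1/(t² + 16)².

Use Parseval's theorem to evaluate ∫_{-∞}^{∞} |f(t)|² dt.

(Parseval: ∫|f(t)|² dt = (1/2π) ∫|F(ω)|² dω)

∫|f(t)|² dt = \frac{5 \pi}{262144}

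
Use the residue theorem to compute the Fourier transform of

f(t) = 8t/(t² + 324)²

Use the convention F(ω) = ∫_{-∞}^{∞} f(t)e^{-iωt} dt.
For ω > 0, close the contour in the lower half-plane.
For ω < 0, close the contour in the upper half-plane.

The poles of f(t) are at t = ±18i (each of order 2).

Let g(z) = f(z)e^{-iωz}; for large |z| the factor e^{-iωz} decays in the lower half-plane when ω > 0 and in the upper half-plane when ω < 0.

Case ω > 0 (lower half-plane, clockwise contour ⇒ F(ω) = -2πi·ΣRes):
  Res_{z = - 18 i} g(z) = \frac{\omega e^{- 18 \omega}}{9} (pole of order 2)
  F(ω) = -2πi·ΣRes = - \frac{2 i \pi \omega e^{- 18 \omega}}{9}

Case ω < 0 (upper half-plane, counterclockwise contour ⇒ F(ω) = +2πi·ΣRes):
  Res_{z = 18 i} g(z) = - \frac{\omega e^{18 \omega}}{9} (pole of order 2)
  F(ω) = 2πi·ΣRes = - \frac{2 i \pi \omega e^{18 \omega}}{9}

Both cases combine into a single formula in |ω|:

F(ω) = - \frac{2 i \pi \omega e^{- 18 \left|{\omega}\right|}}{9}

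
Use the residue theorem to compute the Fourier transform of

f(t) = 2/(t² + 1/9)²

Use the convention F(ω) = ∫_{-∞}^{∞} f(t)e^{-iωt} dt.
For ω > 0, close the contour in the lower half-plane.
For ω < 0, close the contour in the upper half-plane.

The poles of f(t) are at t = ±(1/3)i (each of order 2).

Let g(z) = f(z)e^{-iωz}; for large |z| the factor e^{-iωz} decays in the lower half-plane when ω > 0 and in the upper half-plane when ω < 0.

Case ω > 0 (lower half-plane, clockwise contour ⇒ F(ω) = -2πi·ΣRes):
  Res_{z = - \frac{i}{3}} g(z) = \frac{9 i \left(\omega + 3\right) e^{- \frac{\omega}{3}}}{2} (pole of order 2)
  F(ω) = -2πi·ΣRes = 9 \pi \left(\omega + 3\right) e^{- \frac{\omega}{3}}

Case ω < 0 (upper half-plane, counterclockwise contour ⇒ F(ω) = +2πi·ΣRes):
  Res_{z = \frac{i}{3}} g(z) = \frac{9 i \left(\omega - 3\right) e^{\frac{\omega}{3}}}{2} (pole of order 2)
  F(ω) = 2πi·ΣRes = 9 \pi \left(3 - \omega\right) e^{\frac{\omega}{3}}

Both cases combine into a single formula in |ω|:

F(ω) = 9 \pi \left(\left|{\omega}\right| + 3\right) e^{- \frac{\left|{\omega}\right|}{3}}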